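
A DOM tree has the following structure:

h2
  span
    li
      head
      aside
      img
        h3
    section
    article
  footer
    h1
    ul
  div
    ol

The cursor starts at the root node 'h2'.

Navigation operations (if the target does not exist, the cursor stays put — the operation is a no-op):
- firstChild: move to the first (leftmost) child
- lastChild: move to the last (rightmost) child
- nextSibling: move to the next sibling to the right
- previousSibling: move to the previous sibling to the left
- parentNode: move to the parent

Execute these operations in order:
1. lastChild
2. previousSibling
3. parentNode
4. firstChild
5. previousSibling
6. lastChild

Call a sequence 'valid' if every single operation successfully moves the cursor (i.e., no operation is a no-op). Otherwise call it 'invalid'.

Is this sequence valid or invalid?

Answer: invalid

Derivation:
After 1 (lastChild): div
After 2 (previousSibling): footer
After 3 (parentNode): h2
After 4 (firstChild): span
After 5 (previousSibling): span (no-op, stayed)
After 6 (lastChild): article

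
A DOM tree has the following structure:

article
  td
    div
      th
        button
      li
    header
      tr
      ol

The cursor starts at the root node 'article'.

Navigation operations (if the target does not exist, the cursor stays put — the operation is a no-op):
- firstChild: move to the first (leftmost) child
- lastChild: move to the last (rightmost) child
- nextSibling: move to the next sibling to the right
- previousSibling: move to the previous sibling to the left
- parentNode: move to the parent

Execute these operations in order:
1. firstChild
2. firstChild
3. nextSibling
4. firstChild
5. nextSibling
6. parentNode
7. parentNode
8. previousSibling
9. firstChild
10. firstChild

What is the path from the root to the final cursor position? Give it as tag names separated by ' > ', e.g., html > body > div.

Answer: article > td > div > th

Derivation:
After 1 (firstChild): td
After 2 (firstChild): div
After 3 (nextSibling): header
After 4 (firstChild): tr
After 5 (nextSibling): ol
After 6 (parentNode): header
After 7 (parentNode): td
After 8 (previousSibling): td (no-op, stayed)
After 9 (firstChild): div
After 10 (firstChild): th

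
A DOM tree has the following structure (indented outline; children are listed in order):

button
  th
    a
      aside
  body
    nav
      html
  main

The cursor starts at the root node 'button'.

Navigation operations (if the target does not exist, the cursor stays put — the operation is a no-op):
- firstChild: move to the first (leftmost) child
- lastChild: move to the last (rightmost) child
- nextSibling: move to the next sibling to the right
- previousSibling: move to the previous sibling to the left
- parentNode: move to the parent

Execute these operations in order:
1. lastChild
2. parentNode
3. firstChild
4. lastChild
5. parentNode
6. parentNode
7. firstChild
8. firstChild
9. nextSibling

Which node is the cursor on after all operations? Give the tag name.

Answer: a

Derivation:
After 1 (lastChild): main
After 2 (parentNode): button
After 3 (firstChild): th
After 4 (lastChild): a
After 5 (parentNode): th
After 6 (parentNode): button
After 7 (firstChild): th
After 8 (firstChild): a
After 9 (nextSibling): a (no-op, stayed)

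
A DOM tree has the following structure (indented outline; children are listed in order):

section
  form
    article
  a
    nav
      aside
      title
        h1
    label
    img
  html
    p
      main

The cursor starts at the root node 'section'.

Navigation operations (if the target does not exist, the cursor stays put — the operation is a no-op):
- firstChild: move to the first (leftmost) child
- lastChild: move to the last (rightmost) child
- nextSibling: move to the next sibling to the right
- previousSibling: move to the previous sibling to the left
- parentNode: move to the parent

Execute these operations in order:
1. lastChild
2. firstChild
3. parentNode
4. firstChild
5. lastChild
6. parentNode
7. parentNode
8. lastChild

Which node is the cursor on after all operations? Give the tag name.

After 1 (lastChild): html
After 2 (firstChild): p
After 3 (parentNode): html
After 4 (firstChild): p
After 5 (lastChild): main
After 6 (parentNode): p
After 7 (parentNode): html
After 8 (lastChild): p

Answer: p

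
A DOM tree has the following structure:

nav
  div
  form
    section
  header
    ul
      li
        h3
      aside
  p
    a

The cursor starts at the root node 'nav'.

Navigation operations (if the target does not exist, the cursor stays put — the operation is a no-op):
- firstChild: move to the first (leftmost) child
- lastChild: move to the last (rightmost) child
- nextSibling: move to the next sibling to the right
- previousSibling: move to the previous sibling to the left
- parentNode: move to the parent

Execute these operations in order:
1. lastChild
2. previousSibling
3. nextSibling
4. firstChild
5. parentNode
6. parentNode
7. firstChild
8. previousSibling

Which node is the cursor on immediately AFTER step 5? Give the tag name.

After 1 (lastChild): p
After 2 (previousSibling): header
After 3 (nextSibling): p
After 4 (firstChild): a
After 5 (parentNode): p

Answer: p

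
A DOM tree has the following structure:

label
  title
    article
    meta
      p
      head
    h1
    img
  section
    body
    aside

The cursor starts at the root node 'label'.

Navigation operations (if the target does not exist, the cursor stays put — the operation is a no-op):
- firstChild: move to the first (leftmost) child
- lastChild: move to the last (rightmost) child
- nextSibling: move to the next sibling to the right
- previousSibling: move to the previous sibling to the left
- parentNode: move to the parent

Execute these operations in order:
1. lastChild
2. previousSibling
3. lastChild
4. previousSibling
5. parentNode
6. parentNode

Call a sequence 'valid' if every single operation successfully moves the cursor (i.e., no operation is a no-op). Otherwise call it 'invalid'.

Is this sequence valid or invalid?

Answer: valid

Derivation:
After 1 (lastChild): section
After 2 (previousSibling): title
After 3 (lastChild): img
After 4 (previousSibling): h1
After 5 (parentNode): title
After 6 (parentNode): label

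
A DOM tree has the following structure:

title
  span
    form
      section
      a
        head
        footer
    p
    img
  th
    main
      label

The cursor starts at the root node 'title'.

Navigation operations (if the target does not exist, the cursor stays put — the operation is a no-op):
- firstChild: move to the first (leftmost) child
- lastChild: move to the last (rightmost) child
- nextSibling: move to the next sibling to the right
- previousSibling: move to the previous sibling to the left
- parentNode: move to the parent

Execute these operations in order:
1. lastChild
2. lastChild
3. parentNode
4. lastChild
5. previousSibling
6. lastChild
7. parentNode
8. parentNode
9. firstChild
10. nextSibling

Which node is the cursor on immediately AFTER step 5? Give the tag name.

After 1 (lastChild): th
After 2 (lastChild): main
After 3 (parentNode): th
After 4 (lastChild): main
After 5 (previousSibling): main (no-op, stayed)

Answer: main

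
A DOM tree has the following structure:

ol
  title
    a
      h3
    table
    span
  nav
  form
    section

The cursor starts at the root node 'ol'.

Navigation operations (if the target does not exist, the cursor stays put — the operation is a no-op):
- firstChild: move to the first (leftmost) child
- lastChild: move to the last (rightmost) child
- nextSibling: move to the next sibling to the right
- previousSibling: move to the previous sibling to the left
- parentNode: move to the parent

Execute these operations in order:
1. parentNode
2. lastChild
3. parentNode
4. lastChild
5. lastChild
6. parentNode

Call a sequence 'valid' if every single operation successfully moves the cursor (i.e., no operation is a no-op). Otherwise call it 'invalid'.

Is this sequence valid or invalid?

Answer: invalid

Derivation:
After 1 (parentNode): ol (no-op, stayed)
After 2 (lastChild): form
After 3 (parentNode): ol
After 4 (lastChild): form
After 5 (lastChild): section
After 6 (parentNode): form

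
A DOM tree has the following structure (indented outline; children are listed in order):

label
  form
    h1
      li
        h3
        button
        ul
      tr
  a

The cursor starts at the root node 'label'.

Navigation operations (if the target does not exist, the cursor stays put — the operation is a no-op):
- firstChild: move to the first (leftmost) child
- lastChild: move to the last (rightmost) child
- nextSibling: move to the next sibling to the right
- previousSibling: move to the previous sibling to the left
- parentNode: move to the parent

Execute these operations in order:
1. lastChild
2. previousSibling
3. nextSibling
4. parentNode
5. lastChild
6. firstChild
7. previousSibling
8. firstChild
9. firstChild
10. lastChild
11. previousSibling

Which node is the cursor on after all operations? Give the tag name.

After 1 (lastChild): a
After 2 (previousSibling): form
After 3 (nextSibling): a
After 4 (parentNode): label
After 5 (lastChild): a
After 6 (firstChild): a (no-op, stayed)
After 7 (previousSibling): form
After 8 (firstChild): h1
After 9 (firstChild): li
After 10 (lastChild): ul
After 11 (previousSibling): button

Answer: button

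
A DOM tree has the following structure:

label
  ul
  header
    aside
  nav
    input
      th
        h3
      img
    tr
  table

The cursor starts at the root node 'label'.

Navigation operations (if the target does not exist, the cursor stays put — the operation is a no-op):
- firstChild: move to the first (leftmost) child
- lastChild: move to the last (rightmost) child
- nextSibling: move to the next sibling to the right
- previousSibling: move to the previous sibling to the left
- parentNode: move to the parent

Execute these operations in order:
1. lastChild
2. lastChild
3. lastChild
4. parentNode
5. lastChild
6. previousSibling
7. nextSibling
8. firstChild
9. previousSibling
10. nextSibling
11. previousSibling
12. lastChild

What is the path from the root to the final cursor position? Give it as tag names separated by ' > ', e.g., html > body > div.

Answer: label > nav > tr

Derivation:
After 1 (lastChild): table
After 2 (lastChild): table (no-op, stayed)
After 3 (lastChild): table (no-op, stayed)
After 4 (parentNode): label
After 5 (lastChild): table
After 6 (previousSibling): nav
After 7 (nextSibling): table
After 8 (firstChild): table (no-op, stayed)
After 9 (previousSibling): nav
After 10 (nextSibling): table
After 11 (previousSibling): nav
After 12 (lastChild): tr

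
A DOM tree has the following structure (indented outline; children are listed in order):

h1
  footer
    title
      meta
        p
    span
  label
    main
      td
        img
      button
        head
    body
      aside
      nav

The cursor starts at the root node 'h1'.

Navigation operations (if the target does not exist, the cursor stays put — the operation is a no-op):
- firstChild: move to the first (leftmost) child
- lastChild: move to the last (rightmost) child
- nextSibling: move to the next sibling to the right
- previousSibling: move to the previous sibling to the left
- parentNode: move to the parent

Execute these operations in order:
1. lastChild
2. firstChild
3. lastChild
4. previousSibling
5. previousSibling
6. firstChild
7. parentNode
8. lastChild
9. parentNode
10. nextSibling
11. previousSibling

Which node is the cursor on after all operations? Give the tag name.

After 1 (lastChild): label
After 2 (firstChild): main
After 3 (lastChild): button
After 4 (previousSibling): td
After 5 (previousSibling): td (no-op, stayed)
After 6 (firstChild): img
After 7 (parentNode): td
After 8 (lastChild): img
After 9 (parentNode): td
After 10 (nextSibling): button
After 11 (previousSibling): td

Answer: td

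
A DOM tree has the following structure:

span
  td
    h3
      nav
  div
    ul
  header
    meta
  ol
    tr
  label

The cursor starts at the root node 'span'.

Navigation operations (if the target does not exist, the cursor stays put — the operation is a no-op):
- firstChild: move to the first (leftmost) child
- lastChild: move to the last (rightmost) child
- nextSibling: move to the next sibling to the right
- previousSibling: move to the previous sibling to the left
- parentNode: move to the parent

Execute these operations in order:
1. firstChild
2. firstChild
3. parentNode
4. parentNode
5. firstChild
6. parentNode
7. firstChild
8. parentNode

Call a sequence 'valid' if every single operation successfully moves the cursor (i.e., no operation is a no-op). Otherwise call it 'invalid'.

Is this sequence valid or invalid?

Answer: valid

Derivation:
After 1 (firstChild): td
After 2 (firstChild): h3
After 3 (parentNode): td
After 4 (parentNode): span
After 5 (firstChild): td
After 6 (parentNode): span
After 7 (firstChild): td
After 8 (parentNode): span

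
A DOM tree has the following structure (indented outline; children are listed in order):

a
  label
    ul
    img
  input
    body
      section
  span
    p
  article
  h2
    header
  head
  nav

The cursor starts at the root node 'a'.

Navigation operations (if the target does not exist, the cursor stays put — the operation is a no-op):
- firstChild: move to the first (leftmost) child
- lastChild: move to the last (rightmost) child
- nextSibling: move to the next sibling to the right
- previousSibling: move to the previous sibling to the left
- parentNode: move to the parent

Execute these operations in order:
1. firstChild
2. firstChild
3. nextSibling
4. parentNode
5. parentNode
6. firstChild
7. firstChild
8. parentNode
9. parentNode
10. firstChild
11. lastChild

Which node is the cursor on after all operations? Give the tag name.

Answer: img

Derivation:
After 1 (firstChild): label
After 2 (firstChild): ul
After 3 (nextSibling): img
After 4 (parentNode): label
After 5 (parentNode): a
After 6 (firstChild): label
After 7 (firstChild): ul
After 8 (parentNode): label
After 9 (parentNode): a
After 10 (firstChild): label
After 11 (lastChild): img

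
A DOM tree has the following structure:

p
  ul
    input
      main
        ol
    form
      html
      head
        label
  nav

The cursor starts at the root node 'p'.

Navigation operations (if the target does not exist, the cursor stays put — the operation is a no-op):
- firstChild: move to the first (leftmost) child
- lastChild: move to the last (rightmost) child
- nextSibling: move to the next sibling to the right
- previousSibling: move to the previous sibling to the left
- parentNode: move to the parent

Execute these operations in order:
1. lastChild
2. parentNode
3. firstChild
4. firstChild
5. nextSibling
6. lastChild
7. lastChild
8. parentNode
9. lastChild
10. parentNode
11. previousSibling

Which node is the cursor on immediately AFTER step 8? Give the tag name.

Answer: head

Derivation:
After 1 (lastChild): nav
After 2 (parentNode): p
After 3 (firstChild): ul
After 4 (firstChild): input
After 5 (nextSibling): form
After 6 (lastChild): head
After 7 (lastChild): label
After 8 (parentNode): head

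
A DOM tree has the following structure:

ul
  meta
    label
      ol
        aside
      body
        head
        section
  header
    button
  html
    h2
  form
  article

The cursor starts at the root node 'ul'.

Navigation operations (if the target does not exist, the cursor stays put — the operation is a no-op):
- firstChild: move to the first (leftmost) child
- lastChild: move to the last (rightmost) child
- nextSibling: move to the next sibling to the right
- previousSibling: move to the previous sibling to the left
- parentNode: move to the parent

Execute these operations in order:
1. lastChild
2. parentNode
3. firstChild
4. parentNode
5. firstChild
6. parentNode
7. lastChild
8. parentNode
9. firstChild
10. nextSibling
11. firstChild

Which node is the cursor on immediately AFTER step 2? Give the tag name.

Answer: ul

Derivation:
After 1 (lastChild): article
After 2 (parentNode): ul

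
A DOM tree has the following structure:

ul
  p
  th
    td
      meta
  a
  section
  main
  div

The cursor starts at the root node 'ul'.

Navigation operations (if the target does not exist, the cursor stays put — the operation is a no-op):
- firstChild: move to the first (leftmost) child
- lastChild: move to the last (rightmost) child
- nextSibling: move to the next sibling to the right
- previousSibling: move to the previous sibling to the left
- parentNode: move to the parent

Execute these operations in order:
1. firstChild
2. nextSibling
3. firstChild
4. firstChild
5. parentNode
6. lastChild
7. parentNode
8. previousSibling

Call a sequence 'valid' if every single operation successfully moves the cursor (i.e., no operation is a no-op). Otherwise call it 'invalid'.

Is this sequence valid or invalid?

Answer: invalid

Derivation:
After 1 (firstChild): p
After 2 (nextSibling): th
After 3 (firstChild): td
After 4 (firstChild): meta
After 5 (parentNode): td
After 6 (lastChild): meta
After 7 (parentNode): td
After 8 (previousSibling): td (no-op, stayed)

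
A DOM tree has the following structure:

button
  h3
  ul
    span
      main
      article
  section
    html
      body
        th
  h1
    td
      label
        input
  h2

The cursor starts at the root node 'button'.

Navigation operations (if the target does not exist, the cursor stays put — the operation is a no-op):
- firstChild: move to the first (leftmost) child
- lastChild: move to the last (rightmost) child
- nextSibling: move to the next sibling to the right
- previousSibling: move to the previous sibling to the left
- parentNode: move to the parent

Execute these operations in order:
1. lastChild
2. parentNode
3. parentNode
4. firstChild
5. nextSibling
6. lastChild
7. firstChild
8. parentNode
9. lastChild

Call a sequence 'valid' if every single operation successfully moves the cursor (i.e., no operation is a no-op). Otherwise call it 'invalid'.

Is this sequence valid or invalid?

After 1 (lastChild): h2
After 2 (parentNode): button
After 3 (parentNode): button (no-op, stayed)
After 4 (firstChild): h3
After 5 (nextSibling): ul
After 6 (lastChild): span
After 7 (firstChild): main
After 8 (parentNode): span
After 9 (lastChild): article

Answer: invalid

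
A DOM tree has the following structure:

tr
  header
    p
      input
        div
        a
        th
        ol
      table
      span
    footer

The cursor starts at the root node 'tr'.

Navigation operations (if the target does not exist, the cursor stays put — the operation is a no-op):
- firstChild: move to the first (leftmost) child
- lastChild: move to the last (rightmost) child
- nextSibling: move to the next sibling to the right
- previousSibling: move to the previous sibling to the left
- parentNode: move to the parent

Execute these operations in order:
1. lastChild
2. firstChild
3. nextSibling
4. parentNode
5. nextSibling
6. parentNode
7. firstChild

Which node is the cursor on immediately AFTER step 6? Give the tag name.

Answer: tr

Derivation:
After 1 (lastChild): header
After 2 (firstChild): p
After 3 (nextSibling): footer
After 4 (parentNode): header
After 5 (nextSibling): header (no-op, stayed)
After 6 (parentNode): tr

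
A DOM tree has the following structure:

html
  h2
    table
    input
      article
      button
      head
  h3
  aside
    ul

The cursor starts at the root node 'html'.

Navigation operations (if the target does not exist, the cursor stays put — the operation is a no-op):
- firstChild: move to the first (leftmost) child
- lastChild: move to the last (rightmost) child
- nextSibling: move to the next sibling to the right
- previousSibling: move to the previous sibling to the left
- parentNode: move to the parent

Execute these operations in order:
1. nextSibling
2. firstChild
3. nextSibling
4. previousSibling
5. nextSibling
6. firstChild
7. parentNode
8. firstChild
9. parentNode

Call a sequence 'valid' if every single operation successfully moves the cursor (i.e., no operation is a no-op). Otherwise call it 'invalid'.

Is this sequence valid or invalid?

Answer: invalid

Derivation:
After 1 (nextSibling): html (no-op, stayed)
After 2 (firstChild): h2
After 3 (nextSibling): h3
After 4 (previousSibling): h2
After 5 (nextSibling): h3
After 6 (firstChild): h3 (no-op, stayed)
After 7 (parentNode): html
After 8 (firstChild): h2
After 9 (parentNode): html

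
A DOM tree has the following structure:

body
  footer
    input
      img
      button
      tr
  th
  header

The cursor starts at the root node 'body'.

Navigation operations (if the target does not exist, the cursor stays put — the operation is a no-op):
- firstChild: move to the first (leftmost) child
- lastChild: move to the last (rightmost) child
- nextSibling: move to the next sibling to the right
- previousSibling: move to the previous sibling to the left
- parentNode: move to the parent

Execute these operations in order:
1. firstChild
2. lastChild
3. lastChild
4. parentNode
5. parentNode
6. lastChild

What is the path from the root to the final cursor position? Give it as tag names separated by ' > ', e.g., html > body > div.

Answer: body > footer > input

Derivation:
After 1 (firstChild): footer
After 2 (lastChild): input
After 3 (lastChild): tr
After 4 (parentNode): input
After 5 (parentNode): footer
After 6 (lastChild): input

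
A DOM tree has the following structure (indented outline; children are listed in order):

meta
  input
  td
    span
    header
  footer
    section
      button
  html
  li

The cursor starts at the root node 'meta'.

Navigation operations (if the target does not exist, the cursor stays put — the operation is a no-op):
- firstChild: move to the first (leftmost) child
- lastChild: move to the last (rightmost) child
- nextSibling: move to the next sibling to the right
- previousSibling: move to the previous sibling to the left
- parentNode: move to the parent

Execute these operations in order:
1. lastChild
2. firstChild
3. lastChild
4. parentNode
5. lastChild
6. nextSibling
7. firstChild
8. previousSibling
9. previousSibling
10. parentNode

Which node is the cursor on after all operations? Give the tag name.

Answer: meta

Derivation:
After 1 (lastChild): li
After 2 (firstChild): li (no-op, stayed)
After 3 (lastChild): li (no-op, stayed)
After 4 (parentNode): meta
After 5 (lastChild): li
After 6 (nextSibling): li (no-op, stayed)
After 7 (firstChild): li (no-op, stayed)
After 8 (previousSibling): html
After 9 (previousSibling): footer
After 10 (parentNode): meta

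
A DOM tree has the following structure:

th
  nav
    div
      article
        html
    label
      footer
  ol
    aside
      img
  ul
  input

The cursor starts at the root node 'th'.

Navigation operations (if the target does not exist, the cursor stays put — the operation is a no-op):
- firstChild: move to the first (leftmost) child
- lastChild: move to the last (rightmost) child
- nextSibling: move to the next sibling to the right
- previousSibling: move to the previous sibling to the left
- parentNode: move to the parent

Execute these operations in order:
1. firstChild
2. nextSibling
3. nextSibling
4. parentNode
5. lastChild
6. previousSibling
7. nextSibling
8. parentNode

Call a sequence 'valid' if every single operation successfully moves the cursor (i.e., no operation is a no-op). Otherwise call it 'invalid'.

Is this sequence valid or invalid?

After 1 (firstChild): nav
After 2 (nextSibling): ol
After 3 (nextSibling): ul
After 4 (parentNode): th
After 5 (lastChild): input
After 6 (previousSibling): ul
After 7 (nextSibling): input
After 8 (parentNode): th

Answer: valid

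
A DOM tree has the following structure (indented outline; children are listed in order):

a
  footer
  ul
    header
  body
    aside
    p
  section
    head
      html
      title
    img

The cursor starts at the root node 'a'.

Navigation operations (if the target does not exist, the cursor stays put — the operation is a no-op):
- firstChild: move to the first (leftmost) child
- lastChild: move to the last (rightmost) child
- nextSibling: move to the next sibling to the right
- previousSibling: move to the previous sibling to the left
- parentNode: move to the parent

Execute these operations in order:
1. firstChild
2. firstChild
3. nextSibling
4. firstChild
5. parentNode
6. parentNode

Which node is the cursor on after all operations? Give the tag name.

After 1 (firstChild): footer
After 2 (firstChild): footer (no-op, stayed)
After 3 (nextSibling): ul
After 4 (firstChild): header
After 5 (parentNode): ul
After 6 (parentNode): a

Answer: a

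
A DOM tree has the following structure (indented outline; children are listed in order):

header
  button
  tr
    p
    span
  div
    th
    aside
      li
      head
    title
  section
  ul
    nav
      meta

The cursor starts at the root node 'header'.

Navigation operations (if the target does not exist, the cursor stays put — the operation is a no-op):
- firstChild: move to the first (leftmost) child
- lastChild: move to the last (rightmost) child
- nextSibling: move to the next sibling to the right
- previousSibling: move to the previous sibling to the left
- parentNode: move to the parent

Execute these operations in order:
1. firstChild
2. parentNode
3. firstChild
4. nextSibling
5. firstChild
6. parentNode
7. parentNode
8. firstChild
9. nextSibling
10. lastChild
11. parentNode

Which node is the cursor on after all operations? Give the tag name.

Answer: tr

Derivation:
After 1 (firstChild): button
After 2 (parentNode): header
After 3 (firstChild): button
After 4 (nextSibling): tr
After 5 (firstChild): p
After 6 (parentNode): tr
After 7 (parentNode): header
After 8 (firstChild): button
After 9 (nextSibling): tr
After 10 (lastChild): span
After 11 (parentNode): tr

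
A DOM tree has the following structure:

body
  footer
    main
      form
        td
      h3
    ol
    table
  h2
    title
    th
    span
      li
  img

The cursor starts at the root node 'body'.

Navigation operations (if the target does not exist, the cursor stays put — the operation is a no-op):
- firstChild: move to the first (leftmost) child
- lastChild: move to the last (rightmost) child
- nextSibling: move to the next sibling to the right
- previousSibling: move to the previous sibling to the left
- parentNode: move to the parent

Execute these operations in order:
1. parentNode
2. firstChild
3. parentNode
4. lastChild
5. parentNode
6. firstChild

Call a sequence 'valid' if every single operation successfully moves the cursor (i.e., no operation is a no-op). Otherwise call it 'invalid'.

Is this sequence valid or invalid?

Answer: invalid

Derivation:
After 1 (parentNode): body (no-op, stayed)
After 2 (firstChild): footer
After 3 (parentNode): body
After 4 (lastChild): img
After 5 (parentNode): body
After 6 (firstChild): footer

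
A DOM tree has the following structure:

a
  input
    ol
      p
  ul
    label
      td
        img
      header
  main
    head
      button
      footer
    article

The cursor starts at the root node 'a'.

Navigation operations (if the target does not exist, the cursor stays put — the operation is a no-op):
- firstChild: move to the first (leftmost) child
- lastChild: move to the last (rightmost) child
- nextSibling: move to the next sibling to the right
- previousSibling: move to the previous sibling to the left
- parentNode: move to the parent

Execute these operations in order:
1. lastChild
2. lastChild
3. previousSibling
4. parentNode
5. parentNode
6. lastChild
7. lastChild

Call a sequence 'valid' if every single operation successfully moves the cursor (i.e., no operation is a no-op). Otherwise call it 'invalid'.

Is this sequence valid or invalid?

Answer: valid

Derivation:
After 1 (lastChild): main
After 2 (lastChild): article
After 3 (previousSibling): head
After 4 (parentNode): main
After 5 (parentNode): a
After 6 (lastChild): main
After 7 (lastChild): article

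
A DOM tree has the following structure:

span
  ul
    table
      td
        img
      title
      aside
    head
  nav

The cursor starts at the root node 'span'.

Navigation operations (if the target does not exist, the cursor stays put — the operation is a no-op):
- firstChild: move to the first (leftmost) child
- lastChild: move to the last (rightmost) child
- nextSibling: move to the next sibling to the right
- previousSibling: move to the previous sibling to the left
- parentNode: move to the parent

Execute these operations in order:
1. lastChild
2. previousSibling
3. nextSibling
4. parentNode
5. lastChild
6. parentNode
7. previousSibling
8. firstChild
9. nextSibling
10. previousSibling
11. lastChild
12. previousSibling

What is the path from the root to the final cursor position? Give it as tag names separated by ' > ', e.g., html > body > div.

Answer: span > ul > table

Derivation:
After 1 (lastChild): nav
After 2 (previousSibling): ul
After 3 (nextSibling): nav
After 4 (parentNode): span
After 5 (lastChild): nav
After 6 (parentNode): span
After 7 (previousSibling): span (no-op, stayed)
After 8 (firstChild): ul
After 9 (nextSibling): nav
After 10 (previousSibling): ul
After 11 (lastChild): head
After 12 (previousSibling): table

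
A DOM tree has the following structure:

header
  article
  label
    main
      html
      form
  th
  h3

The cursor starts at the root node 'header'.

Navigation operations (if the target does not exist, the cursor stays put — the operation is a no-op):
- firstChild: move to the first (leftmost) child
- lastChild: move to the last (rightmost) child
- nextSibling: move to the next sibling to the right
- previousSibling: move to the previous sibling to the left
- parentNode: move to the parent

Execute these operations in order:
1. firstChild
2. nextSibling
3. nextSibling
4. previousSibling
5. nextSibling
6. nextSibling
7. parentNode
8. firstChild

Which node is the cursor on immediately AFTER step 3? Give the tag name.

After 1 (firstChild): article
After 2 (nextSibling): label
After 3 (nextSibling): th

Answer: th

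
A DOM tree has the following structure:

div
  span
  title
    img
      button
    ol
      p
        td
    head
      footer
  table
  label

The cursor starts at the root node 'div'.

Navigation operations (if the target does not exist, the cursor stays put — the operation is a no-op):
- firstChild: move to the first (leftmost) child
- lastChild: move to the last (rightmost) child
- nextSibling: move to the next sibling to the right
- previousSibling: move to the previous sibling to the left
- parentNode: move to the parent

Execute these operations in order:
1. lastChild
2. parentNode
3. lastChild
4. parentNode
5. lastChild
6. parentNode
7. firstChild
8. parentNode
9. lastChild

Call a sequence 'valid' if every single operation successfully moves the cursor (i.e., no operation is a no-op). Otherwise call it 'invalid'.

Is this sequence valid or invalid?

Answer: valid

Derivation:
After 1 (lastChild): label
After 2 (parentNode): div
After 3 (lastChild): label
After 4 (parentNode): div
After 5 (lastChild): label
After 6 (parentNode): div
After 7 (firstChild): span
After 8 (parentNode): div
After 9 (lastChild): label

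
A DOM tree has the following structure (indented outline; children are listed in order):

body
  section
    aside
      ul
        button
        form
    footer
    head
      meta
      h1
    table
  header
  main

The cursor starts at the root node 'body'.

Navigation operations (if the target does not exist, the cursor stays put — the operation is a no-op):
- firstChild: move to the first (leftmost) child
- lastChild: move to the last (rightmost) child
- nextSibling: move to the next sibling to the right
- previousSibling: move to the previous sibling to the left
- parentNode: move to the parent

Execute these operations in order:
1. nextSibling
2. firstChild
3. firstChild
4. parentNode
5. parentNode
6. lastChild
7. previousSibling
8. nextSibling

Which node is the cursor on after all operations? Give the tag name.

After 1 (nextSibling): body (no-op, stayed)
After 2 (firstChild): section
After 3 (firstChild): aside
After 4 (parentNode): section
After 5 (parentNode): body
After 6 (lastChild): main
After 7 (previousSibling): header
After 8 (nextSibling): main

Answer: main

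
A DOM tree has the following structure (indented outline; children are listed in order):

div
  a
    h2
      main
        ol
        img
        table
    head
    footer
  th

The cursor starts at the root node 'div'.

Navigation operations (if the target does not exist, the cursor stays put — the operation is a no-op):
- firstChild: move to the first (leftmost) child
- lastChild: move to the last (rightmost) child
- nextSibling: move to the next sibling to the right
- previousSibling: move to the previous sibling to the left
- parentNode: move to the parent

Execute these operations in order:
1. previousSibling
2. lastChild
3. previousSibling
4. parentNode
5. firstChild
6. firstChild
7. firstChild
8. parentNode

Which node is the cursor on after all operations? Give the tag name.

Answer: h2

Derivation:
After 1 (previousSibling): div (no-op, stayed)
After 2 (lastChild): th
After 3 (previousSibling): a
After 4 (parentNode): div
After 5 (firstChild): a
After 6 (firstChild): h2
After 7 (firstChild): main
After 8 (parentNode): h2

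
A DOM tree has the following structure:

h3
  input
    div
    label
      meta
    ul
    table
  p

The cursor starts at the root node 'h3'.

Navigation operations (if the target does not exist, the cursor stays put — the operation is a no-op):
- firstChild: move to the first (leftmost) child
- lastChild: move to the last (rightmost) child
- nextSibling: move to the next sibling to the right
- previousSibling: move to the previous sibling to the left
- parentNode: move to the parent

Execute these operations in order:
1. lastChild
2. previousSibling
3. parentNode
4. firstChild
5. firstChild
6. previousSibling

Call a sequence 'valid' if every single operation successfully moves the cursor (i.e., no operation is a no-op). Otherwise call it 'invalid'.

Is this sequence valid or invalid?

After 1 (lastChild): p
After 2 (previousSibling): input
After 3 (parentNode): h3
After 4 (firstChild): input
After 5 (firstChild): div
After 6 (previousSibling): div (no-op, stayed)

Answer: invalid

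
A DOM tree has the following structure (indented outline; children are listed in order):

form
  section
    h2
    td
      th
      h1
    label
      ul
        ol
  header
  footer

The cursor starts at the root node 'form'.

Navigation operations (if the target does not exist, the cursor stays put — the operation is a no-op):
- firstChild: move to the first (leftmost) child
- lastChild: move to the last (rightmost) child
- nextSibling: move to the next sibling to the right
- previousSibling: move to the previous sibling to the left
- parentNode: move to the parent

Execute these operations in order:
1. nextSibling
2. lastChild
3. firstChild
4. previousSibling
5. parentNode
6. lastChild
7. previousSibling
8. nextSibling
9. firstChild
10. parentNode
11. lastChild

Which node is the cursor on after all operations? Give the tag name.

Answer: footer

Derivation:
After 1 (nextSibling): form (no-op, stayed)
After 2 (lastChild): footer
After 3 (firstChild): footer (no-op, stayed)
After 4 (previousSibling): header
After 5 (parentNode): form
After 6 (lastChild): footer
After 7 (previousSibling): header
After 8 (nextSibling): footer
After 9 (firstChild): footer (no-op, stayed)
After 10 (parentNode): form
After 11 (lastChild): footer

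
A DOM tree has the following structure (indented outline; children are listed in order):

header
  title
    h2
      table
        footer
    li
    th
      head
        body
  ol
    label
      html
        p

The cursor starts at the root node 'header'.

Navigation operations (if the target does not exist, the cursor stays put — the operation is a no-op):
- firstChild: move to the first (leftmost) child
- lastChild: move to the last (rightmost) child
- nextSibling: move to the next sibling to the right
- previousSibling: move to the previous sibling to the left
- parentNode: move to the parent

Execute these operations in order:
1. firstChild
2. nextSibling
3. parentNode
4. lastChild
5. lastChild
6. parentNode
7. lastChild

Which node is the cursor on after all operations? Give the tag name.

After 1 (firstChild): title
After 2 (nextSibling): ol
After 3 (parentNode): header
After 4 (lastChild): ol
After 5 (lastChild): label
After 6 (parentNode): ol
After 7 (lastChild): label

Answer: label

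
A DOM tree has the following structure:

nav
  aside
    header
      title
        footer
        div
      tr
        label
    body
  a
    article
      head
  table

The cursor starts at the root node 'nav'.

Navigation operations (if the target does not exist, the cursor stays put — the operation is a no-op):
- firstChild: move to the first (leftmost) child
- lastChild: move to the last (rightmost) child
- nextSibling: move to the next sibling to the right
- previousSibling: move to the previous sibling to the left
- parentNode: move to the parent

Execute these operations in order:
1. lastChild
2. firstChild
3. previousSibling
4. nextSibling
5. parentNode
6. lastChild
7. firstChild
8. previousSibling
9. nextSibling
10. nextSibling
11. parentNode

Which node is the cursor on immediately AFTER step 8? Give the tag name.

Answer: a

Derivation:
After 1 (lastChild): table
After 2 (firstChild): table (no-op, stayed)
After 3 (previousSibling): a
After 4 (nextSibling): table
After 5 (parentNode): nav
After 6 (lastChild): table
After 7 (firstChild): table (no-op, stayed)
After 8 (previousSibling): a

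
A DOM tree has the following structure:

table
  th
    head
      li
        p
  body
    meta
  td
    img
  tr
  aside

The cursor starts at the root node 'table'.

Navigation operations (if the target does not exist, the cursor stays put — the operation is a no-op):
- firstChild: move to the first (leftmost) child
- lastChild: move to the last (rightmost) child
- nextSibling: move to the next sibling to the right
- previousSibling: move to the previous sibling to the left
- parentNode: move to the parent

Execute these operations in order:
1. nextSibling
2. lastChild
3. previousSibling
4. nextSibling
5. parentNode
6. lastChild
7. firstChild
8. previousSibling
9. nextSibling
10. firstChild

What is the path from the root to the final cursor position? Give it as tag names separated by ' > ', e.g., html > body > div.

After 1 (nextSibling): table (no-op, stayed)
After 2 (lastChild): aside
After 3 (previousSibling): tr
After 4 (nextSibling): aside
After 5 (parentNode): table
After 6 (lastChild): aside
After 7 (firstChild): aside (no-op, stayed)
After 8 (previousSibling): tr
After 9 (nextSibling): aside
After 10 (firstChild): aside (no-op, stayed)

Answer: table > aside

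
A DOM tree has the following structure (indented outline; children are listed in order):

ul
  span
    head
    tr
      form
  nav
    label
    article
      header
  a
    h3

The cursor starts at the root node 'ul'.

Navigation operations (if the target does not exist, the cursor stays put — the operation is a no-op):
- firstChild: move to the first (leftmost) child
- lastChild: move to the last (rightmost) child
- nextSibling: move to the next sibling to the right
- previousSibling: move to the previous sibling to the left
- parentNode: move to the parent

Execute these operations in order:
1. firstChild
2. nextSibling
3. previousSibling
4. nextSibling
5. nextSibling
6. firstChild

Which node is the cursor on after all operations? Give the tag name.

After 1 (firstChild): span
After 2 (nextSibling): nav
After 3 (previousSibling): span
After 4 (nextSibling): nav
After 5 (nextSibling): a
After 6 (firstChild): h3

Answer: h3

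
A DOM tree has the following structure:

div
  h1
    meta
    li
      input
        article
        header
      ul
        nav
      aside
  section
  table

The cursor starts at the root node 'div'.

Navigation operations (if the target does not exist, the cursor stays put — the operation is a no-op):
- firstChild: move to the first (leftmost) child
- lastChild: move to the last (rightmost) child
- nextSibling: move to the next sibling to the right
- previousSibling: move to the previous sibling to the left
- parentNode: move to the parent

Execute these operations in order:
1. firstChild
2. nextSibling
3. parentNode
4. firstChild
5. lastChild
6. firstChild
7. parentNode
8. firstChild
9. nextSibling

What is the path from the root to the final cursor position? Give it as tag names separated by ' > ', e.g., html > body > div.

Answer: div > h1 > li > ul

Derivation:
After 1 (firstChild): h1
After 2 (nextSibling): section
After 3 (parentNode): div
After 4 (firstChild): h1
After 5 (lastChild): li
After 6 (firstChild): input
After 7 (parentNode): li
After 8 (firstChild): input
After 9 (nextSibling): ul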